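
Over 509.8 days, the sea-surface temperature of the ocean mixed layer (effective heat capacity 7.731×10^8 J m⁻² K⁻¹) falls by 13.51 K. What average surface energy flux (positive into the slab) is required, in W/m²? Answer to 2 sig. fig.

Areal heat capacity C = 7.731×10^8 J m⁻² K⁻¹ (given).
Required heat per unit area: Q = C ΔT = 7.73×10^8 × -13.51 = -1.04×10^10 J/m².
Flux F = Q / Δt = -1.04×10^10 / 4.40×10^7 s = -237 W/m².

-240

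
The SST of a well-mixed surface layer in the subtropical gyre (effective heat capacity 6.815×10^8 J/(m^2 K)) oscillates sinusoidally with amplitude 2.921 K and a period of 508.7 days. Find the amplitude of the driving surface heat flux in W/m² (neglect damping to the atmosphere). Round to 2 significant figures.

280

Areal heat capacity C = 6.815×10^8 J/(m^2 K) (given).
ω = 2π / 4.40×10^7 s = 1.43×10^-7 s⁻¹.
Cω = 6.82×10^8 × 1.43×10^-7 = 97.4 W/(m²·K).
F₀ = A × Cω = 2.921 × 97.4 = 285 W/m².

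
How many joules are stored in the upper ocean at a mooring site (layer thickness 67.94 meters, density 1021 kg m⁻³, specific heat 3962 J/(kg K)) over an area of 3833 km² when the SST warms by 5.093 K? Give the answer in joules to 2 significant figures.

Areal heat capacity C = ρ c_p D = 1021 × 3962 × 67.94 = 2.75×10^8 J/(m²·K).
Heat per unit area: q = C ΔT = 2.75×10^8 × 5.093 = 1.40×10^9 J/m².
Total heat: Q = q × A = 1.40×10^9 × (3833 × 10⁶ m²) = 5.37×10^18 J.

5.4×10^18 J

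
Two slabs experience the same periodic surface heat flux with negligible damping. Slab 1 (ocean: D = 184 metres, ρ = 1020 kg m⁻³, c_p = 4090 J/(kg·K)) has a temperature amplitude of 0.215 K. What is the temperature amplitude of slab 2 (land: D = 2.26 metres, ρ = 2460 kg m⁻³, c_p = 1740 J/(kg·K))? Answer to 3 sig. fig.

17.1 K

C_ocean = 7.68×10^8 J/(m²·K); C_land = 9.67×10^6 J/(m²·K).
A ∝ 1/C ⇒ A_land = A_ocean × C_ocean/C_land = 0.215 × 79.4 = 17.1 K.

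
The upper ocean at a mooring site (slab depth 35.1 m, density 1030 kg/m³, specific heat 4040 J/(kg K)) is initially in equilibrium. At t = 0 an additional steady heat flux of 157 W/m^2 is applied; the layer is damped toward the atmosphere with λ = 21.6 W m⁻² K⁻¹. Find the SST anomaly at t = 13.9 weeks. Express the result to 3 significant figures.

5.17 K

Areal heat capacity C = ρ c_p D = 1030 × 4040 × 35.1 = 1.46×10^8 J/(m²·K).
τ = C / λ = 1.46×10^8 / 21.6 = 6.76×10^6 s.
Equilibrium anomaly ΔT_eq = F / λ = 157 / 21.6 = 7.27 K.
t = 13.9 weeks = 8.41×10^6 s, so t/τ = 1.24.
ΔT(t) = ΔT_eq (1 − e^(−t/τ)) = 7.27 × (1 − e^−1.24) = 5.17 K.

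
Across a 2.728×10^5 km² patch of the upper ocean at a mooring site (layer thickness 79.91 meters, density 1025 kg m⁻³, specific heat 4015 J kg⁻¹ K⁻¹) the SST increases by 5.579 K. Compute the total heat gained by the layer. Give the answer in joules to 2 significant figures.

5.0×10^20 J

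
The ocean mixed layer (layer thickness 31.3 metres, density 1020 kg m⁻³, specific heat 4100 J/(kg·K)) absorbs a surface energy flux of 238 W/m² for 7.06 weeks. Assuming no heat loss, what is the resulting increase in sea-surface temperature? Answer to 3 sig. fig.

Areal heat capacity C = ρ c_p D = 1020 × 4100 × 31.3 = 1.31×10^8 J m⁻² K⁻¹.
Net heat input Q = F Δt = 238 × (7.06 weeks × 6.048×10^5 s/week) = 1.02×10^9 J/m².
ΔT = Q / C = 1.02×10^9 / 1.31×10^8 = 7.76 K.

7.76 K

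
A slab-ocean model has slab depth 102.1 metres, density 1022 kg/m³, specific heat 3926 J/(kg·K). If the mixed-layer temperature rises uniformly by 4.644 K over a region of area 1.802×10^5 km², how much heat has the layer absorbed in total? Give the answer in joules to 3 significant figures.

Areal heat capacity C = ρ c_p D = 1022 × 3926 × 102.1 = 4.10×10^8 J m⁻² K⁻¹.
Heat per unit area: q = C ΔT = 4.10×10^8 × 4.644 = 1.90×10^9 J/m².
Total heat: Q = q × A = 1.90×10^9 × (1.802×10^5 × 10⁶ m²) = 3.43×10^20 J.

3.43×10^20 J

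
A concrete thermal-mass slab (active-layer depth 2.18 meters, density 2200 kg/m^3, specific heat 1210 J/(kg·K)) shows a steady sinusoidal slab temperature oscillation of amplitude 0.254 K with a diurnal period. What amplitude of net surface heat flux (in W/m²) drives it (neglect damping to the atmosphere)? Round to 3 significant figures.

107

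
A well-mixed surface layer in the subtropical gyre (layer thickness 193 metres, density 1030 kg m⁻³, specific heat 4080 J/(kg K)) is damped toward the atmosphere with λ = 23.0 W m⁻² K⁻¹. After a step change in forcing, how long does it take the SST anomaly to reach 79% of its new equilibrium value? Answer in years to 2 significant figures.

1.7 years

Areal heat capacity C = ρ c_p D = 1030 × 4080 × 193 = 8.11×10^8 J m⁻² K⁻¹.
τ = C / λ = 8.11×10^8 / 23.0 = 3.53×10^7 s.
Fraction reached: 1 − e^(−t/τ) = 0.79 ⇒ t = −τ ln(1 − 0.79) = τ × 1.56.
t = 5.50×10^7 s = 1.74 years.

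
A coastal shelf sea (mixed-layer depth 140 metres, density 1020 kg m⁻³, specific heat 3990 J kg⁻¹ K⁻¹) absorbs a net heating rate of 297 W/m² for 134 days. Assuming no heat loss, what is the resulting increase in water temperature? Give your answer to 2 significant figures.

Areal heat capacity C = ρ c_p D = 1020 × 3990 × 140 = 5.70×10^8 J/(m²·K).
Net heat input Q = F Δt = 297 × (134 days × 86400 s/day) = 3.44×10^9 J/m².
ΔT = Q / C = 3.44×10^9 / 5.70×10^8 = 6.03 K.

6.0 K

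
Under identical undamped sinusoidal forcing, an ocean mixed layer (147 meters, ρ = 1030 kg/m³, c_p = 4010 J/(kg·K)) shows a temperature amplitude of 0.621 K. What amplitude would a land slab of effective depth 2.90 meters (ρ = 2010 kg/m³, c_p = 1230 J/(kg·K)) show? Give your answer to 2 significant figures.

53 K

C_ocean = 6.07×10^8 J/(m²·K); C_land = 7.17×10^6 J/(m²·K).
A ∝ 1/C ⇒ A_land = A_ocean × C_ocean/C_land = 0.621 × 84.7 = 52.6 K.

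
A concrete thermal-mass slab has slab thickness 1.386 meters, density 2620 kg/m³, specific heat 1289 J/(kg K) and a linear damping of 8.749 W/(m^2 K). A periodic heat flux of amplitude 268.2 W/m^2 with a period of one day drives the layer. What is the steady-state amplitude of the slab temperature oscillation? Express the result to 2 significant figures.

0.79 K

Areal heat capacity C = ρ c_p D = 2620 × 1289 × 1.386 = 4.68×10^6 J m⁻² K⁻¹.
Angular frequency ω = 2π / T = 2π / 86400 s = 7.27×10^-5 s⁻¹.
√((Cω)² + λ²) = √((340)² + 8.749²) = 341 W/(m²·K).
Amplitude A = F₀ / √((Cω)²+λ²) = 268.2 / 341 = 0.788 K.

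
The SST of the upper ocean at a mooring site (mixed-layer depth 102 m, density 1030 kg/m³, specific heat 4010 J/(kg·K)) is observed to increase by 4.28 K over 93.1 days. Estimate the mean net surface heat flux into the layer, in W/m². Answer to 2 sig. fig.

Areal heat capacity C = ρ c_p D = 1030 × 4010 × 102 = 4.21×10^8 J/(m²·K).
Required heat per unit area: Q = C ΔT = 4.21×10^8 × 4.28 = 1.80×10^9 J/m².
Flux F = Q / Δt = 1.80×10^9 / 8.04×10^6 s = 224 W/m².

220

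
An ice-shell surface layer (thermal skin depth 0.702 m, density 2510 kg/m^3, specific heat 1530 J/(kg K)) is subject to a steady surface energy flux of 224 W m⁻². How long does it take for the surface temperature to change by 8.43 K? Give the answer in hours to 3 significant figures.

Areal heat capacity C = ρ c_p D = 2510 × 1530 × 0.702 = 2.70×10^6 J/(m²·K).
Time required: Δt = C ΔT / F = 2.70×10^6 × 8.43 / 224 = 1.01×10^5 s.
In hours: 1.01×10^5 s / (3600 s/hour) = 28.2 hours.

28.2 hours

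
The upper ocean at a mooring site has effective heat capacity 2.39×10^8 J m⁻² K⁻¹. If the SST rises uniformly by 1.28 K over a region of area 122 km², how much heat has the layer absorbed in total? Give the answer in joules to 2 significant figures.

3.7×10^16 J

Areal heat capacity C = 2.39×10^8 J m⁻² K⁻¹ (given).
Heat per unit area: q = C ΔT = 2.39×10^8 × 1.28 = 3.06×10^8 J/m².
Total heat: Q = q × A = 3.06×10^8 × (122 × 10⁶ m²) = 3.73×10^16 J.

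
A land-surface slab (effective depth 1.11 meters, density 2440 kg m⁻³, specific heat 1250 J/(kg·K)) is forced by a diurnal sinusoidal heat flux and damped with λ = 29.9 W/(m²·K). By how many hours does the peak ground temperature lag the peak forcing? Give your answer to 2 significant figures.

Areal heat capacity C = ρ c_p D = 2440 × 1250 × 1.11 = 3.39×10^6 J/(m²·K).
ω = 2π / 86400 s = 7.27×10^-5 s⁻¹.
Phase lag φ = arctan(Cω/λ) = arctan(246/29.9) = 1.45 rad.
Time lag = φ / ω = 1.45 / 7.27×10^-5 = 19900 s = 5.54 hours.

5.5 hours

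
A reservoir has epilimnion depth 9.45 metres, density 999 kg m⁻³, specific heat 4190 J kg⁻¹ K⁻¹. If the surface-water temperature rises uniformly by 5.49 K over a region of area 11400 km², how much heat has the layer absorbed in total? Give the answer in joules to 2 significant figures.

2.5×10^18 J

Areal heat capacity C = ρ c_p D = 999 × 4190 × 9.45 = 3.96×10^7 J/(m^2 K).
Heat per unit area: q = C ΔT = 3.96×10^7 × 5.49 = 2.17×10^8 J/m².
Total heat: Q = q × A = 2.17×10^8 × (11400 × 10⁶ m²) = 2.48×10^18 J.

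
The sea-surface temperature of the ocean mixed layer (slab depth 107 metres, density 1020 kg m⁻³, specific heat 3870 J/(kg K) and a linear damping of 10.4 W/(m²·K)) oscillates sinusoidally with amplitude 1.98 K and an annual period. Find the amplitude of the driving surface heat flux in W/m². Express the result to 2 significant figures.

Areal heat capacity C = ρ c_p D = 1020 × 3870 × 107 = 4.22×10^8 J/(m^2 K).
ω = 2π / 3.15×10^7 s = 1.99×10^-7 s⁻¹.
√((Cω)² + λ²) = √((84.2)² + 10.4²) = 84.8 W/(m²·K).
F₀ = A × √((Cω)²+λ²) = 1.98 × 84.8 = 168 W/m².

170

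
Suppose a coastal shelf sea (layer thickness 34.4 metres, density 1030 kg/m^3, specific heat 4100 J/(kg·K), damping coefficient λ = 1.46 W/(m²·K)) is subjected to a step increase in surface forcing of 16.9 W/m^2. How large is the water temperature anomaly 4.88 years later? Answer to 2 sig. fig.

9.1 K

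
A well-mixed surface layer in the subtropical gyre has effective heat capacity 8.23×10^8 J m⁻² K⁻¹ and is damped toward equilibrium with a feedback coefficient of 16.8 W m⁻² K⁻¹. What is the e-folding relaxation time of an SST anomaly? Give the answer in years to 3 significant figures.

1.55 years

Areal heat capacity C = 8.23×10^8 J m⁻² K⁻¹ (given).
Relaxation time τ = C / λ = 8.23×10^8 / 16.8 = 4.90×10^7 s.
In years: 4.90×10^7 s / (3.156×10^7 s/year) = 1.55 years.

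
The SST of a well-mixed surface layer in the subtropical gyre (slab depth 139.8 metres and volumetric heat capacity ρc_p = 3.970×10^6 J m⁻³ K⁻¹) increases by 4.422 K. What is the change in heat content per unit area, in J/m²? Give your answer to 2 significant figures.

2.5×10^9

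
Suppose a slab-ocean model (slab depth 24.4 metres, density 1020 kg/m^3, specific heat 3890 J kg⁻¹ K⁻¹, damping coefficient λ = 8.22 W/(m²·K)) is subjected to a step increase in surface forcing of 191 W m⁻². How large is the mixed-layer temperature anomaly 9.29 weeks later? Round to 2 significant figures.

8.8 K

Areal heat capacity C = ρ c_p D = 1020 × 3890 × 24.4 = 9.68×10^7 J/(m²·K).
τ = C / λ = 9.68×10^7 / 8.22 = 1.18×10^7 s.
Equilibrium anomaly ΔT_eq = F / λ = 191 / 8.22 = 23.2 K.
t = 9.29 weeks = 5.62×10^6 s, so t/τ = 0.477.
ΔT(t) = ΔT_eq (1 − e^(−t/τ)) = 23.2 × (1 − e^−0.477) = 8.82 K.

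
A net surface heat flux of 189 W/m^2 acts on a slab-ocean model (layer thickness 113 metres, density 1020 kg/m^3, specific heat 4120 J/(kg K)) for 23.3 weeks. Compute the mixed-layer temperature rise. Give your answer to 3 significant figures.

Areal heat capacity C = ρ c_p D = 1020 × 4120 × 113 = 4.75×10^8 J m⁻² K⁻¹.
Net heat input Q = F Δt = 189 × (23.3 weeks × 6.048×10^5 s/week) = 2.66×10^9 J/m².
ΔT = Q / C = 2.66×10^9 / 4.75×10^8 = 5.61 K.

5.61 K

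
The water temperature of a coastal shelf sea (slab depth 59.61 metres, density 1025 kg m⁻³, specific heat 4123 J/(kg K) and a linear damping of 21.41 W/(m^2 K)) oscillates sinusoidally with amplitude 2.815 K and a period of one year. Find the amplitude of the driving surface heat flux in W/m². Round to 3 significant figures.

Areal heat capacity C = ρ c_p D = 1025 × 4123 × 59.61 = 2.52×10^8 J/(m²·K).
ω = 2π / 3.15×10^7 s = 1.99×10^-7 s⁻¹.
√((Cω)² + λ²) = √((50.2)² + 21.41²) = 54.6 W/(m²·K).
F₀ = A × √((Cω)²+λ²) = 2.815 × 54.6 = 154 W/m².

154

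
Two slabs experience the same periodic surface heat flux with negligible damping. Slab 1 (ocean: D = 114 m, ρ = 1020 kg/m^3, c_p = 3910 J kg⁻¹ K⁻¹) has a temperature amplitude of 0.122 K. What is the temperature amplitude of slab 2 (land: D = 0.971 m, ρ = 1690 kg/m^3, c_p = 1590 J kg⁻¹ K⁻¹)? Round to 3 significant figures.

C_ocean = 4.55×10^8 J/(m²·K); C_land = 2.61×10^6 J/(m²·K).
A ∝ 1/C ⇒ A_land = A_ocean × C_ocean/C_land = 0.122 × 174 = 21.3 K.

21.3 K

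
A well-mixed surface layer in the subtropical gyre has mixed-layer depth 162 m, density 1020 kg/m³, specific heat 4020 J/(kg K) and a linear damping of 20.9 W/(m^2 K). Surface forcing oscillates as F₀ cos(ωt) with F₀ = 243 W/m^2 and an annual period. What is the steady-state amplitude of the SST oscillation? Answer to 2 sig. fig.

1.8 K

Areal heat capacity C = ρ c_p D = 1020 × 4020 × 162 = 6.64×10^8 J m⁻² K⁻¹.
Angular frequency ω = 2π / T = 2π / 3.15×10^7 s = 1.99×10^-7 s⁻¹.
√((Cω)² + λ²) = √((132)² + 20.9²) = 134 W/(m²·K).
Amplitude A = F₀ / √((Cω)²+λ²) = 243 / 134 = 1.81 K.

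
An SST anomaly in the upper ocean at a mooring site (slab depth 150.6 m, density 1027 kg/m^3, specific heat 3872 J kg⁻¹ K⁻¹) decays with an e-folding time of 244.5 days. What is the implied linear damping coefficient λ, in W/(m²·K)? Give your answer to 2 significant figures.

28

Areal heat capacity C = ρ c_p D = 1027 × 3872 × 150.6 = 5.99×10^8 J m⁻² K⁻¹.
τ = 244.5 days = 2.11×10^7 s.
λ = C / τ = 5.99×10^8 / 2.11×10^7 = 28.3 W/(m²·K).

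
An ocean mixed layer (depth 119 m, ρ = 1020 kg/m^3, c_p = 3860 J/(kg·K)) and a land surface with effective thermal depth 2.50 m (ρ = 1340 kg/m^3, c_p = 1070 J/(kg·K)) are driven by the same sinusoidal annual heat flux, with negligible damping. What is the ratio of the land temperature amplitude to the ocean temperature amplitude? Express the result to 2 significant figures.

130

C_ocean = 1020 × 3860 × 119 = 4.69×10^8 J/(m²·K).
C_land = 1340 × 1070 × 2.50 = 3.58×10^6 J/(m²·K).
Undamped amplitude ∝ 1/C, so A_land/A_ocean = C_ocean/C_land = 131.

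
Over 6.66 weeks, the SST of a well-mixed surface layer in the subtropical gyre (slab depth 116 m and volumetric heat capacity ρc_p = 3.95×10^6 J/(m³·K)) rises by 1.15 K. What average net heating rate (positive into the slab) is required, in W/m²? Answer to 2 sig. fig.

Areal heat capacity C = ρc_p × D = 3.95×10^6 × 116 = 4.58×10^8 J m⁻² K⁻¹.
Required heat per unit area: Q = C ΔT = 4.58×10^8 × 1.15 = 5.27×10^8 J/m².
Flux F = Q / Δt = 5.27×10^8 / 4.03×10^6 s = 131 W/m².

130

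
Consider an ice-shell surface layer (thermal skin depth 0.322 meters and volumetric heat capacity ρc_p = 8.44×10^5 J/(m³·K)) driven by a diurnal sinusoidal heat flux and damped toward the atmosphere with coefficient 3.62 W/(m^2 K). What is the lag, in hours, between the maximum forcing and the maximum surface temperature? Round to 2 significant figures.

Areal heat capacity C = ρc_p × D = 8.44×10^5 × 0.322 = 2.72×10^5 J/(m^2 K).
ω = 2π / 86400 s = 7.27×10^-5 s⁻¹.
Phase lag φ = arctan(Cω/λ) = arctan(19.8/3.62) = 1.39 rad.
Time lag = φ / ω = 1.39 / 7.27×10^-5 = 19100 s = 5.31 hours.

5.3 hours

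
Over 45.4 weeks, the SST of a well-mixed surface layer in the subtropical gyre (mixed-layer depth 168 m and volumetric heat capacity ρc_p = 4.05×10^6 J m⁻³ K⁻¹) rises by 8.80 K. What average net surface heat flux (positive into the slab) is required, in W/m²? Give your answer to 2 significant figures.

220

Areal heat capacity C = ρc_p × D = 4.05×10^6 × 168 = 6.80×10^8 J/(m^2 K).
Required heat per unit area: Q = C ΔT = 6.80×10^8 × 8.80 = 5.99×10^9 J/m².
Flux F = Q / Δt = 5.99×10^9 / 2.75×10^7 s = 218 W/m².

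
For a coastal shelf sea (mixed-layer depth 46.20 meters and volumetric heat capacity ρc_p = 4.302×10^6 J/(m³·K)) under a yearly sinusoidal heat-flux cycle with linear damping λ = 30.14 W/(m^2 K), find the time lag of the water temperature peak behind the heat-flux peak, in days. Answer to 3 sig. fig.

53.5 days

Areal heat capacity C = ρc_p × D = 4.302×10^6 × 46.20 = 1.99×10^8 J m⁻² K⁻¹.
ω = 2π / 3.15×10^7 s = 1.99×10^-7 s⁻¹.
Phase lag φ = arctan(Cω/λ) = arctan(39.6/30.14) = 0.920 rad.
Time lag = φ / ω = 0.920 / 1.99×10^-7 = 4.62×10^6 s = 53.5 days.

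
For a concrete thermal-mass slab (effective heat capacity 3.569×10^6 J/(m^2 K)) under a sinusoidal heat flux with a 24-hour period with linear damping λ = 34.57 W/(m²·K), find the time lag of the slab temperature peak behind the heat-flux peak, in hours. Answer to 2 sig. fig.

5.5 hours

Areal heat capacity C = 3.569×10^6 J/(m^2 K) (given).
ω = 2π / 86400 s = 7.27×10^-5 s⁻¹.
Phase lag φ = arctan(Cω/λ) = arctan(260/34.57) = 1.44 rad.
Time lag = φ / ω = 1.44 / 7.27×10^-5 = 19800 s = 5.49 hours.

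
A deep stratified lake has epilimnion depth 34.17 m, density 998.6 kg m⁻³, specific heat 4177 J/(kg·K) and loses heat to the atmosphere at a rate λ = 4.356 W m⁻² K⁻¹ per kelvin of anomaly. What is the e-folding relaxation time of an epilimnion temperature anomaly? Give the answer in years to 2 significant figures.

Areal heat capacity C = ρ c_p D = 998.6 × 4177 × 34.17 = 1.43×10^8 J m⁻² K⁻¹.
Relaxation time τ = C / λ = 1.43×10^8 / 4.356 = 3.27×10^7 s.
In years: 3.27×10^7 s / (3.156×10^7 s/year) = 1.04 years.

1.0 years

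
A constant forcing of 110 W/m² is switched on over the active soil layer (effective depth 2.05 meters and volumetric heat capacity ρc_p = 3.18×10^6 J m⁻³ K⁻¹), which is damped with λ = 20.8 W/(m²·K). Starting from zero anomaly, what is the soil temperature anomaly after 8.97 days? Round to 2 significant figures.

4.8 K

Areal heat capacity C = ρc_p × D = 3.18×10^6 × 2.05 = 6.52×10^6 J/(m²·K).
τ = C / λ = 6.52×10^6 / 20.8 = 3.13×10^5 s.
Equilibrium anomaly ΔT_eq = F / λ = 110 / 20.8 = 5.29 K.
t = 8.97 days = 7.75×10^5 s, so t/τ = 2.47.
ΔT(t) = ΔT_eq (1 − e^(−t/τ)) = 5.29 × (1 − e^−2.47) = 4.84 K.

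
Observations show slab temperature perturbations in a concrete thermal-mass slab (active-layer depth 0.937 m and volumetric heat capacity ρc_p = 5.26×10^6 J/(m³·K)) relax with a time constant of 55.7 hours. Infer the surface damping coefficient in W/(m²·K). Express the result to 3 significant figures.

Areal heat capacity C = ρc_p × D = 5.26×10^6 × 0.937 = 4.93×10^6 J/(m²·K).
τ = 55.7 hours = 2.01×10^5 s.
λ = C / τ = 4.93×10^6 / 2.01×10^5 = 24.6 W/(m²·K).

24.6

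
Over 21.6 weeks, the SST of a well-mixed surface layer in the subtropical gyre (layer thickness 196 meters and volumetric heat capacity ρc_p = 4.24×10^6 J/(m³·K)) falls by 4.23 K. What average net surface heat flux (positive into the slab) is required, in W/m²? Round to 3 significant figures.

Areal heat capacity C = ρc_p × D = 4.24×10^6 × 196 = 8.31×10^8 J m⁻² K⁻¹.
Required heat per unit area: Q = C ΔT = 8.31×10^8 × -4.23 = -3.52×10^9 J/m².
Flux F = Q / Δt = -3.52×10^9 / 1.31×10^7 s = -269 W/m².

-269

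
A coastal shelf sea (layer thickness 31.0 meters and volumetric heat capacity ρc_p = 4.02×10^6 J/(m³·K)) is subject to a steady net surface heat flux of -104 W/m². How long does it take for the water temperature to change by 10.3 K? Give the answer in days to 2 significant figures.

140 days

Areal heat capacity C = ρc_p × D = 4.02×10^6 × 31.0 = 1.25×10^8 J/(m^2 K).
Time required: Δt = C ΔT / F = 1.25×10^8 × -10.3 / -104 = 1.23×10^7 s.
In days: 1.23×10^7 s / (86400 s/day) = 143 days.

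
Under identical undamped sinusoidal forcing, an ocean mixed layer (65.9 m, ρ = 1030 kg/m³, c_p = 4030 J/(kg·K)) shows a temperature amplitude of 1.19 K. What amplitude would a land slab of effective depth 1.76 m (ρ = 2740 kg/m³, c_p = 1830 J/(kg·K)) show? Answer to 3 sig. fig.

36.9 K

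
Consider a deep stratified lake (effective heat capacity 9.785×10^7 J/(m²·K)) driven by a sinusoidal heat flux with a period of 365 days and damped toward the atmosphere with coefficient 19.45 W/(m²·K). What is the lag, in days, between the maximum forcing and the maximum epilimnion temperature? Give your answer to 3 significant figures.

Areal heat capacity C = 9.785×10^7 J/(m²·K) (given).
ω = 2π / 3.15×10^7 s = 1.99×10^-7 s⁻¹.
Phase lag φ = arctan(Cω/λ) = arctan(19.5/19.45) = 0.787 rad.
Time lag = φ / ω = 0.787 / 1.99×10^-7 = 3.95×10^6 s = 45.7 days.

45.7 days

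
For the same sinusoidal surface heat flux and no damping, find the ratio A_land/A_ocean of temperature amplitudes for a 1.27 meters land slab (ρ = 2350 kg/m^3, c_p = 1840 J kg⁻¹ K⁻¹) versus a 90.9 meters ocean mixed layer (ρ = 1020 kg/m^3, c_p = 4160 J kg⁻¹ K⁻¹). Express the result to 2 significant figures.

C_ocean = 1020 × 4160 × 90.9 = 3.86×10^8 J/(m²·K).
C_land = 2350 × 1840 × 1.27 = 5.49×10^6 J/(m²·K).
Undamped amplitude ∝ 1/C, so A_land/A_ocean = C_ocean/C_land = 70.2.

70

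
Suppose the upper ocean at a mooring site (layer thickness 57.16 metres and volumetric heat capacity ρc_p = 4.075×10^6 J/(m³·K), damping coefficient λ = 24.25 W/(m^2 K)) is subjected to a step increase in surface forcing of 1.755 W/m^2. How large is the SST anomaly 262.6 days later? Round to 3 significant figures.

0.0656 K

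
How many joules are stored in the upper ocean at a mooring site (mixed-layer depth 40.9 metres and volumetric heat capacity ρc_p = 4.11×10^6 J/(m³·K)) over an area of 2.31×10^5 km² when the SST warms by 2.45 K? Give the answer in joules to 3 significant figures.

9.51×10^19 J

Areal heat capacity C = ρc_p × D = 4.11×10^6 × 40.9 = 1.68×10^8 J/(m²·K).
Heat per unit area: q = C ΔT = 1.68×10^8 × 2.45 = 4.12×10^8 J/m².
Total heat: Q = q × A = 4.12×10^8 × (2.31×10^5 × 10⁶ m²) = 9.51×10^19 J.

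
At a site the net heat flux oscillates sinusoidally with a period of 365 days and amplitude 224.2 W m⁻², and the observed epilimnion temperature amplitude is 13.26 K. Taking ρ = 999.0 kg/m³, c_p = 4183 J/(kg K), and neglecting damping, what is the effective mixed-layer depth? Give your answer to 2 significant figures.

20 m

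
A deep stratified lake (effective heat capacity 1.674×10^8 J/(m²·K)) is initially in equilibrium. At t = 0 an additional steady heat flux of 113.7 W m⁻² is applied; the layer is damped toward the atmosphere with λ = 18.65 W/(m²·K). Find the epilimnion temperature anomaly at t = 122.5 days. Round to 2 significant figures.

Areal heat capacity C = 1.674×10^8 J/(m²·K) (given).
τ = C / λ = 1.67×10^8 / 18.65 = 8.98×10^6 s.
Equilibrium anomaly ΔT_eq = F / λ = 113.7 / 18.65 = 6.10 K.
t = 122.5 days = 1.06×10^7 s, so t/τ = 1.18.
ΔT(t) = ΔT_eq (1 − e^(−t/τ)) = 6.10 × (1 − e^−1.18) = 4.22 K.

4.2 K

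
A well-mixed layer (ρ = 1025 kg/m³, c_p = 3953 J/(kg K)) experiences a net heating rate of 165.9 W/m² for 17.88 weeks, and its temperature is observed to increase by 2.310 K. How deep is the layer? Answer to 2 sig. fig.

Heat input Q = F Δt = 165.9 × 1.08×10^7 s = 1.79×10^9 J/m².
Required areal heat capacity C = Q / ΔT = 7.77×10^8 J/(m²·K).
Depth D = C / (ρ c_p) = 7.77×10^8 / (1025 × 3953) = 192 m.

190 m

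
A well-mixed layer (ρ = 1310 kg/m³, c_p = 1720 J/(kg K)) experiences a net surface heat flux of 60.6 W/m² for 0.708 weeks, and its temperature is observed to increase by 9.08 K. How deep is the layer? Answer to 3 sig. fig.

Heat input Q = F Δt = 60.6 × 4.28×10^5 s = 2.59×10^7 J/m².
Required areal heat capacity C = Q / ΔT = 2.86×10^6 J/(m²·K).
Depth D = C / (ρ c_p) = 2.86×10^6 / (1310 × 1720) = 1.27 m.

1.27 m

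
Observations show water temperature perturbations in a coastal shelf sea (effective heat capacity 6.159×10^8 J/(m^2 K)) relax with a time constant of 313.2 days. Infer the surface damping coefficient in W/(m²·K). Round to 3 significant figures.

22.8

Areal heat capacity C = 6.159×10^8 J/(m^2 K) (given).
τ = 313.2 days = 2.71×10^7 s.
λ = C / τ = 6.16×10^8 / 2.71×10^7 = 22.8 W/(m²·K).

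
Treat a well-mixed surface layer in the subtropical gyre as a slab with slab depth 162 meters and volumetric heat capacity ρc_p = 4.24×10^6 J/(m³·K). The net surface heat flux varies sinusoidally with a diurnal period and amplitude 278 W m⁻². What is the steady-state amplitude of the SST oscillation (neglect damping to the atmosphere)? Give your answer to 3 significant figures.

0.00557 K

Areal heat capacity C = ρc_p × D = 4.24×10^6 × 162 = 6.87×10^8 J/(m^2 K).
Angular frequency ω = 2π / T = 2π / 86400 s = 7.27×10^-5 s⁻¹.
Cω = 6.87×10^8 × 7.27×10^-5 = 50000 W/(m²·K).
Amplitude A = F₀ / (Cω) = 278 / 50000 = 0.00557 K.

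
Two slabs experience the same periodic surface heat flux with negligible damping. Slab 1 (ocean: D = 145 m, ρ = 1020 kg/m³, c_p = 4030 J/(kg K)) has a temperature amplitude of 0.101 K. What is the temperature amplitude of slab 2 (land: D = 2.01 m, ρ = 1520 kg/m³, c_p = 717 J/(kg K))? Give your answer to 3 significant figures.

C_ocean = 5.96×10^8 J/(m²·K); C_land = 2.19×10^6 J/(m²·K).
A ∝ 1/C ⇒ A_land = A_ocean × C_ocean/C_land = 0.101 × 272 = 27.5 K.

27.5 K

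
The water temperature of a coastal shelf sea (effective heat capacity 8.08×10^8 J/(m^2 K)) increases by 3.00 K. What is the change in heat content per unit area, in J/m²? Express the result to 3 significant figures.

2.42×10^9

Areal heat capacity C = 8.08×10^8 J/(m^2 K) (given).
ΔQ = C ΔT = 8.08×10^8 × 3.00 = 2.42×10^9 J/m².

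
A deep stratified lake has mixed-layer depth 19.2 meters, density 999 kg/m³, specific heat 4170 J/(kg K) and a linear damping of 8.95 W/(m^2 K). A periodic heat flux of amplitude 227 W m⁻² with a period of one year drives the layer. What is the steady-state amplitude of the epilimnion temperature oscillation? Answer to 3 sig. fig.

Areal heat capacity C = ρ c_p D = 999 × 4170 × 19.2 = 8.00×10^7 J/(m^2 K).
Angular frequency ω = 2π / T = 2π / 3.15×10^7 s = 1.99×10^-7 s⁻¹.
√((Cω)² + λ²) = √((15.9)² + 8.95²) = 18.3 W/(m²·K).
Amplitude A = F₀ / √((Cω)²+λ²) = 227 / 18.3 = 12.4 K.

12.4 K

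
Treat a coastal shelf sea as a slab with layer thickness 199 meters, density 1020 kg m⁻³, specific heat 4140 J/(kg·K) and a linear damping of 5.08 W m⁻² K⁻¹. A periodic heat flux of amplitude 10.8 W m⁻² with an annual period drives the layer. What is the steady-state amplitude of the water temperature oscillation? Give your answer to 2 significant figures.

0.064 K

Areal heat capacity C = ρ c_p D = 1020 × 4140 × 199 = 8.40×10^8 J m⁻² K⁻¹.
Angular frequency ω = 2π / T = 2π / 3.15×10^7 s = 1.99×10^-7 s⁻¹.
√((Cω)² + λ²) = √((167)² + 5.08²) = 168 W/(m²·K).
Amplitude A = F₀ / √((Cω)²+λ²) = 10.8 / 168 = 0.0645 K.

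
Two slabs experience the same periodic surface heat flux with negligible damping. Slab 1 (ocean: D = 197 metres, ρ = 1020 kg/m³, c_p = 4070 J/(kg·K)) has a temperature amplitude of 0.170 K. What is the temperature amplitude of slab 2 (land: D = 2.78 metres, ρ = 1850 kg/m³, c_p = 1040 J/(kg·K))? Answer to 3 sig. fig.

C_ocean = 8.18×10^8 J/(m²·K); C_land = 5.35×10^6 J/(m²·K).
A ∝ 1/C ⇒ A_land = A_ocean × C_ocean/C_land = 0.170 × 153 = 26.0 K.

26.0 K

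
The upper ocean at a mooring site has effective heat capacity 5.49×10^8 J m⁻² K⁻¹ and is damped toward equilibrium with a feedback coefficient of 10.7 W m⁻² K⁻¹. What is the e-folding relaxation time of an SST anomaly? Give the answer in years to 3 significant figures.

1.63 years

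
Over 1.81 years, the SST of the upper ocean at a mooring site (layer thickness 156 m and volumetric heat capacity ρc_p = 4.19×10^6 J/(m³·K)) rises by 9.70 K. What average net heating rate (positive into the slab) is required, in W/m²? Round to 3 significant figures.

Areal heat capacity C = ρc_p × D = 4.19×10^6 × 156 = 6.54×10^8 J/(m^2 K).
Required heat per unit area: Q = C ΔT = 6.54×10^8 × 9.70 = 6.34×10^9 J/m².
Flux F = Q / Δt = 6.34×10^9 / 5.71×10^7 s = 111 W/m².

111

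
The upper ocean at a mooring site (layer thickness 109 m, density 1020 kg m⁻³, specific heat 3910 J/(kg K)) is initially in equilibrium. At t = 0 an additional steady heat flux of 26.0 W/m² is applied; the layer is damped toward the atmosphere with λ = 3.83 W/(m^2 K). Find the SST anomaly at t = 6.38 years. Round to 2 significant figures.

Areal heat capacity C = ρ c_p D = 1020 × 3910 × 109 = 4.35×10^8 J m⁻² K⁻¹.
τ = C / λ = 4.35×10^8 / 3.83 = 1.14×10^8 s.
Equilibrium anomaly ΔT_eq = F / λ = 26.0 / 3.83 = 6.79 K.
t = 6.38 years = 2.01×10^8 s, so t/τ = 1.77.
ΔT(t) = ΔT_eq (1 − e^(−t/τ)) = 6.79 × (1 − e^−1.77) = 5.64 K.

5.6 K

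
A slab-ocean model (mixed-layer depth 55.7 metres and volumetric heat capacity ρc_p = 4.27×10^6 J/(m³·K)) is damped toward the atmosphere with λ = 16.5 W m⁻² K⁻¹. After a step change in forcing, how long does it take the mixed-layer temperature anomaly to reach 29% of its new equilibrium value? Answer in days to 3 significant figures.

57.1 days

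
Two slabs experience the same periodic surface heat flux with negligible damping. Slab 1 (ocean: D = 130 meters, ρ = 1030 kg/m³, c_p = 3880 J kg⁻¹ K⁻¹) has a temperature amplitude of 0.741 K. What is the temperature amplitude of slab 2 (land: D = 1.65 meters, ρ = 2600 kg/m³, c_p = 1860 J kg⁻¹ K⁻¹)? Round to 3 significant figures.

48.2 K

C_ocean = 5.20×10^8 J/(m²·K); C_land = 7.98×10^6 J/(m²·K).
A ∝ 1/C ⇒ A_land = A_ocean × C_ocean/C_land = 0.741 × 65.1 = 48.2 K.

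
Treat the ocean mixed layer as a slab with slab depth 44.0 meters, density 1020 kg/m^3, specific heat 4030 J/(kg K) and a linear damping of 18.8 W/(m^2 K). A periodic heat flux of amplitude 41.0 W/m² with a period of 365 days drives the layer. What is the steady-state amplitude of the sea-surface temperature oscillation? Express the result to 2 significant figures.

Areal heat capacity C = ρ c_p D = 1020 × 4030 × 44.0 = 1.81×10^8 J/(m²·K).
Angular frequency ω = 2π / T = 2π / 3.15×10^7 s = 1.99×10^-7 s⁻¹.
√((Cω)² + λ²) = √((36.0)² + 18.8²) = 40.6 W/(m²·K).
Amplitude A = F₀ / √((Cω)²+λ²) = 41.0 / 40.6 = 1.01 K.

1.0 K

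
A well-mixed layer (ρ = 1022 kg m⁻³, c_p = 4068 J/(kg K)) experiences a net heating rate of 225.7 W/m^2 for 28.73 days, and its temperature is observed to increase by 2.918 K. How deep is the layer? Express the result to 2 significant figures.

46 m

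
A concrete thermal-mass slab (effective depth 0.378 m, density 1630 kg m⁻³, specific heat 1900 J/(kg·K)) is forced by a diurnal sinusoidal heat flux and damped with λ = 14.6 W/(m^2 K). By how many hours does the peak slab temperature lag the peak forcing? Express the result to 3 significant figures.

Areal heat capacity C = ρ c_p D = 1630 × 1900 × 0.378 = 1.17×10^6 J/(m²·K).
ω = 2π / 86400 s = 7.27×10^-5 s⁻¹.
Phase lag φ = arctan(Cω/λ) = arctan(85.1/14.6) = 1.40 rad.
Time lag = φ / ω = 1.40 / 7.27×10^-5 = 19300 s = 5.35 hours.

5.35 hours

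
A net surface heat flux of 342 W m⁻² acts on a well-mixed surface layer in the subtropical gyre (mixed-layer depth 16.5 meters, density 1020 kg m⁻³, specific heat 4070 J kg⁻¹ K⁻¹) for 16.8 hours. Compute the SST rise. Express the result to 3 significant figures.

0.302 K

Areal heat capacity C = ρ c_p D = 1020 × 4070 × 16.5 = 6.85×10^7 J/(m^2 K).
Net heat input Q = F Δt = 342 × (16.8 hours × 3600 s/hour) = 2.07×10^7 J/m².
ΔT = Q / C = 2.07×10^7 / 6.85×10^7 = 0.302 K.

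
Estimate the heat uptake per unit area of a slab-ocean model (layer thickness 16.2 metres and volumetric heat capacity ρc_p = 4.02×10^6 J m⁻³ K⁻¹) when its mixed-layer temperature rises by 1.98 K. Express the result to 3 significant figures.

Areal heat capacity C = ρc_p × D = 4.02×10^6 × 16.2 = 6.51×10^7 J/(m^2 K).
ΔQ = C ΔT = 6.51×10^7 × 1.98 = 1.29×10^8 J/m².

1.29×10^8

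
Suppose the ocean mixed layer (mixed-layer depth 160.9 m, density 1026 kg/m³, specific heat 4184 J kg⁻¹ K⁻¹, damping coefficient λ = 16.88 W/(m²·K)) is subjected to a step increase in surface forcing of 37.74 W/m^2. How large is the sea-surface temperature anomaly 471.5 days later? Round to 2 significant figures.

Areal heat capacity C = ρ c_p D = 1026 × 4184 × 160.9 = 6.91×10^8 J/(m²·K).
τ = C / λ = 6.91×10^8 / 16.88 = 4.09×10^7 s.
Equilibrium anomaly ΔT_eq = F / λ = 37.74 / 16.88 = 2.24 K.
t = 471.5 days = 4.07×10^7 s, so t/τ = 0.996.
ΔT(t) = ΔT_eq (1 − e^(−t/τ)) = 2.24 × (1 − e^−0.996) = 1.41 K.

1.4 K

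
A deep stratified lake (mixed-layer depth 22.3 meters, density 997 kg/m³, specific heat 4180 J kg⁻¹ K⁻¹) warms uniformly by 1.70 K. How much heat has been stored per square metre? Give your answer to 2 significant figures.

Areal heat capacity C = ρ c_p D = 997 × 4180 × 22.3 = 9.29×10^7 J m⁻² K⁻¹.
ΔQ = C ΔT = 9.29×10^7 × 1.70 = 1.58×10^8 J/m².

1.6×10^8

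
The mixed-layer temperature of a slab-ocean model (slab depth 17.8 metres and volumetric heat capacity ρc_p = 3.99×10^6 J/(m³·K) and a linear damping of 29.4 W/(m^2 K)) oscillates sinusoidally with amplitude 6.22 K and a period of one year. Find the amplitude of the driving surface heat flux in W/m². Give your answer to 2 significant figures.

Areal heat capacity C = ρc_p × D = 3.99×10^6 × 17.8 = 7.10×10^7 J/(m²·K).
ω = 2π / 3.15×10^7 s = 1.99×10^-7 s⁻¹.
√((Cω)² + λ²) = √((14.2)² + 29.4²) = 32.6 W/(m²·K).
F₀ = A × √((Cω)²+λ²) = 6.22 × 32.6 = 203 W/m².

200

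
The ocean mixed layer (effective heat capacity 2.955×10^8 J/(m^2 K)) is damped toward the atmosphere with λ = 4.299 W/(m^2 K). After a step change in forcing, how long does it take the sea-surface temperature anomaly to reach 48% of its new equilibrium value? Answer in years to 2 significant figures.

1.4 years

Areal heat capacity C = 2.955×10^8 J/(m^2 K) (given).
τ = C / λ = 2.96×10^8 / 4.299 = 6.87×10^7 s.
Fraction reached: 1 − e^(−t/τ) = 0.48 ⇒ t = −τ ln(1 − 0.48) = τ × 0.654.
t = 4.49×10^7 s = 1.42 years.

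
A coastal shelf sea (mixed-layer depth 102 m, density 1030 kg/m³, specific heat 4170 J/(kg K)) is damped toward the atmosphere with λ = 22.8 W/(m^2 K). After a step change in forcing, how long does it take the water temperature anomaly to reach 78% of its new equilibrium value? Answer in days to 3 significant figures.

337 days

Areal heat capacity C = ρ c_p D = 1030 × 4170 × 102 = 4.38×10^8 J m⁻² K⁻¹.
τ = C / λ = 4.38×10^8 / 22.8 = 1.92×10^7 s.
Fraction reached: 1 − e^(−t/τ) = 0.78 ⇒ t = −τ ln(1 − 0.78) = τ × 1.51.
t = 2.91×10^7 s = 337 days.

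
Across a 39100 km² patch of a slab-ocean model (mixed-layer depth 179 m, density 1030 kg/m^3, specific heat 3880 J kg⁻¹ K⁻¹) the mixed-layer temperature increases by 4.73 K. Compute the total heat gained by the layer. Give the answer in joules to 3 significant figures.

1.32×10^20 J

Areal heat capacity C = ρ c_p D = 1030 × 3880 × 179 = 7.15×10^8 J/(m²·K).
Heat per unit area: q = C ΔT = 7.15×10^8 × 4.73 = 3.38×10^9 J/m².
Total heat: Q = q × A = 3.38×10^9 × (39100 × 10⁶ m²) = 1.32×10^20 J.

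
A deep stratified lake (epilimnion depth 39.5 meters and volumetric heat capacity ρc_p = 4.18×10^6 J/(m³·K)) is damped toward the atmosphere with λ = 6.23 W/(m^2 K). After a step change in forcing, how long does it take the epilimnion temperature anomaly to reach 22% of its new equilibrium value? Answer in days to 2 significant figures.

Areal heat capacity C = ρc_p × D = 4.18×10^6 × 39.5 = 1.65×10^8 J/(m²·K).
τ = C / λ = 1.65×10^8 / 6.23 = 2.65×10^7 s.
Fraction reached: 1 − e^(−t/τ) = 0.22 ⇒ t = −τ ln(1 − 0.22) = τ × 0.248.
t = 6.58×10^6 s = 76.2 days.

76 days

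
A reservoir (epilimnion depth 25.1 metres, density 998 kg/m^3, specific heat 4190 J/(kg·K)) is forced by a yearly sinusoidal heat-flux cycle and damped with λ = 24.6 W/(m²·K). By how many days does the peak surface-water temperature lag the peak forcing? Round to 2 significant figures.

41 days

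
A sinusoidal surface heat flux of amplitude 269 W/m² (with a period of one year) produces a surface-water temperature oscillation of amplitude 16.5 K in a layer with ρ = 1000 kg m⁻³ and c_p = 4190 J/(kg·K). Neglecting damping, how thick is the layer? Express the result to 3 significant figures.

19.5 m

ω = 2π / 3.15×10^7 s = 1.99×10^-7 s⁻¹.
Required C = F₀ / (A ω) = 269 / (16.5 × 1.99×10^-7) = 8.18×10^7 J/(m²·K).
D = C / (ρ c_p) = 8.18×10^7 / (1000 × 4190) = 19.5 m.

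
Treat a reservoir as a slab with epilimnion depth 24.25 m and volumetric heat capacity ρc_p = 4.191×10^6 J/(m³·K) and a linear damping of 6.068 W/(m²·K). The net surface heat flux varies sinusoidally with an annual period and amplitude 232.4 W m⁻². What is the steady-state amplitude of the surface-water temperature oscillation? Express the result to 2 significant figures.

Areal heat capacity C = ρc_p × D = 4.191×10^6 × 24.25 = 1.02×10^8 J/(m^2 K).
Angular frequency ω = 2π / T = 2π / 3.15×10^7 s = 1.99×10^-7 s⁻¹.
√((Cω)² + λ²) = √((20.2)² + 6.068²) = 21.1 W/(m²·K).
Amplitude A = F₀ / √((Cω)²+λ²) = 232.4 / 21.1 = 11.0 K.

11 K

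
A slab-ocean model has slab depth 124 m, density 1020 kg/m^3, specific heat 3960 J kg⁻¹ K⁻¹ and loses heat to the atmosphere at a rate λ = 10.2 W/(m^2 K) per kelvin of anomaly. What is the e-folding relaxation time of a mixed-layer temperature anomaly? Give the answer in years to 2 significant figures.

1.6 years

Areal heat capacity C = ρ c_p D = 1020 × 3960 × 124 = 5.01×10^8 J/(m^2 K).
Relaxation time τ = C / λ = 5.01×10^8 / 10.2 = 4.91×10^7 s.
In years: 4.91×10^7 s / (3.156×10^7 s/year) = 1.56 years.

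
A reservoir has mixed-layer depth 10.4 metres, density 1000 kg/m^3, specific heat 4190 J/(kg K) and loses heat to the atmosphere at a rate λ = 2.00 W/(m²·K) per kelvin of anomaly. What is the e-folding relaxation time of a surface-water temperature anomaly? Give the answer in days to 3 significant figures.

Areal heat capacity C = ρ c_p D = 1000 × 4190 × 10.4 = 4.36×10^7 J/(m^2 K).
Relaxation time τ = C / λ = 4.36×10^7 / 2.00 = 2.18×10^7 s.
In days: 2.18×10^7 s / (86400 s/day) = 252 days.

252 days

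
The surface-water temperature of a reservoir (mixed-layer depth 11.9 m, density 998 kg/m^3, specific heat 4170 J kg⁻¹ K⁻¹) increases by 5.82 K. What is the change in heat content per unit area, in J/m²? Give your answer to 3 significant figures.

2.88×10^8

Areal heat capacity C = ρ c_p D = 998 × 4170 × 11.9 = 4.95×10^7 J/(m^2 K).
ΔQ = C ΔT = 4.95×10^7 × 5.82 = 2.88×10^8 J/m².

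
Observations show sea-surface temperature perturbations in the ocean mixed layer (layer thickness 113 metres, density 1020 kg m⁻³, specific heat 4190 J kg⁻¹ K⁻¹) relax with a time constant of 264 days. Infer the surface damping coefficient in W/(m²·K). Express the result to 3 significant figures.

Areal heat capacity C = ρ c_p D = 1020 × 4190 × 113 = 4.83×10^8 J m⁻² K⁻¹.
τ = 264 days = 2.28×10^7 s.
λ = C / τ = 4.83×10^8 / 2.28×10^7 = 21.2 W/(m²·K).

21.2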